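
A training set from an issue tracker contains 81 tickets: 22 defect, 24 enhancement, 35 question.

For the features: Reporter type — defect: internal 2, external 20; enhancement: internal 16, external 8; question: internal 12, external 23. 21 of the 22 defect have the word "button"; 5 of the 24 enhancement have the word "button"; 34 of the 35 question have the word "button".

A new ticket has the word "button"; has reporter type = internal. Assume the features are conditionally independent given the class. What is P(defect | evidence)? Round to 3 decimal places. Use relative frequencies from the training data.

0.113

defect: (22/81) × (2/22) × (21/22) ≈ 0.023569
enhancement: (24/81) × (16/24) × (5/24) ≈ 0.0411523
question: (35/81) × (12/35) × (34/35) ≈ 0.143915
P(defect | x) = 0.023569 / 0.2086363 ≈ 0.113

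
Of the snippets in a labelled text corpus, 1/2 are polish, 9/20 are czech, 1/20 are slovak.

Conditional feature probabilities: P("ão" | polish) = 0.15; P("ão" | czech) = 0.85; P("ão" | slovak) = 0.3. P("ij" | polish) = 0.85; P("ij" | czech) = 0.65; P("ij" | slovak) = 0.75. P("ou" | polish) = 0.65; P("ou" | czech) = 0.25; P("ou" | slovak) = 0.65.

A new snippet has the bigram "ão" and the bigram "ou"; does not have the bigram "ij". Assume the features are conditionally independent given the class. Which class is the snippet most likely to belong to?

polish: 0.5 × 0.15 × (1−0.85) × 0.65 = 0.0073125
czech: 0.45 × 0.85 × (1−0.65) × 0.25 = 0.03346875
slovak: 0.05 × 0.3 × (1−0.75) × 0.65 = 0.0024375
Highest score → czech.

czech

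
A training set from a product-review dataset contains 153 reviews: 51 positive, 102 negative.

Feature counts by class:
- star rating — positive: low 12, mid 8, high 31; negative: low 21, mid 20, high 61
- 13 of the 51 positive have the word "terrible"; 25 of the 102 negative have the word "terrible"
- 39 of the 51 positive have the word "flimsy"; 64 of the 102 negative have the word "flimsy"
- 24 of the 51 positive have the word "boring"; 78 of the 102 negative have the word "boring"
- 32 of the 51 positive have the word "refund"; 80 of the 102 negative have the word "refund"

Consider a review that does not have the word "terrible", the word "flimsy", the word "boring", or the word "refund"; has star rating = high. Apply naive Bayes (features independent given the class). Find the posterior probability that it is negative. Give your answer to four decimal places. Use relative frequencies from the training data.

0.4482

positive: (51/153) × (31/51) × (38/51) × (12/51) × (27/51) × (19/51) ≈ 0.00700603
negative: (102/153) × (61/102) × (77/102) × (38/102) × (24/102) × (22/102) ≈ 0.00569044
P(negative | x) = 0.00569044 / 0.01269647 ≈ 0.4482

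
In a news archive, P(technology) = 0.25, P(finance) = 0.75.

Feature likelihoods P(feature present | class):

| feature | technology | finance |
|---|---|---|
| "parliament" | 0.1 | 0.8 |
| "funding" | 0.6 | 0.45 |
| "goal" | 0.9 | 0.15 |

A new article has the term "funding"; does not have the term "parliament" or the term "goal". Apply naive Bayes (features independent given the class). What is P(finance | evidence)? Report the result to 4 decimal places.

0.8095

technology: 0.25 × (1−0.1) × 0.6 × (1−0.9) = 0.0135
finance: 0.75 × (1−0.8) × 0.45 × (1−0.15) = 0.057375
P(finance | x) = 0.057375 / 0.070875 ≈ 0.8095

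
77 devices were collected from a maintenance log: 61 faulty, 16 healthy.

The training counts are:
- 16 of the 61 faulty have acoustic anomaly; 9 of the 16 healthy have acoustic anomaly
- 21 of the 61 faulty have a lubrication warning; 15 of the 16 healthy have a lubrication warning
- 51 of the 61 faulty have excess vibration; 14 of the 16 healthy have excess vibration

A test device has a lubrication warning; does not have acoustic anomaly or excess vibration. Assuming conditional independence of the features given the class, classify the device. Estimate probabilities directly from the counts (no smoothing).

faulty: (61/77) × (45/61) × (21/61) × (10/61) ≈ 0.0329823
healthy: (16/77) × (7/16) × (15/16) × (2/16) ≈ 0.0106534
Highest score → faulty.

faulty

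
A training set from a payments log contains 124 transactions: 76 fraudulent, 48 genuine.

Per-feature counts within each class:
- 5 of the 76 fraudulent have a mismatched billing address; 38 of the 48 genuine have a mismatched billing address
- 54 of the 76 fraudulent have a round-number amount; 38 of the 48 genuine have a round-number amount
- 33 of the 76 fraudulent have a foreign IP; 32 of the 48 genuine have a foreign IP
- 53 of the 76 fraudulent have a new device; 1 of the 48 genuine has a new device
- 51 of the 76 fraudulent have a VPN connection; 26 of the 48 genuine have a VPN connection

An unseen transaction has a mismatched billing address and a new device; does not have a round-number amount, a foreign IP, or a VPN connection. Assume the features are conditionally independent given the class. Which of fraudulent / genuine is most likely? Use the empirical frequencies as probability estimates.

fraudulent: (76/124) × (5/76) × (22/76) × (43/76) × (53/76) × (25/76) ≈ 0.00151496
genuine: (48/124) × (38/48) × (10/48) × (16/48) × (1/48) × (22/48) ≈ 0.000203207
Highest score → fraudulent.

fraudulent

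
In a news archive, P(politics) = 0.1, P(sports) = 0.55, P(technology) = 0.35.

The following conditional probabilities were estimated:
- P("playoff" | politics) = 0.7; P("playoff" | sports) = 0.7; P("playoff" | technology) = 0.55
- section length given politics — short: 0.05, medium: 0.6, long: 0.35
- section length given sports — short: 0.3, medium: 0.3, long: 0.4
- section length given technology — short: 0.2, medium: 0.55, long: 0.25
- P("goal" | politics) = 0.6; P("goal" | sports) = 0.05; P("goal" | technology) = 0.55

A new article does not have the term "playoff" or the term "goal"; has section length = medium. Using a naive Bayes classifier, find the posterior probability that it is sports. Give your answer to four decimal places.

politics: 0.1 × (1−0.7) × 0.6 × (1−0.6) = 0.0072
sports: 0.55 × (1−0.7) × 0.3 × (1−0.05) = 0.047025
technology: 0.35 × (1−0.55) × 0.55 × (1−0.55) = 0.03898125
P(sports | x) = 0.047025 / 0.09320625 ≈ 0.5045

0.5045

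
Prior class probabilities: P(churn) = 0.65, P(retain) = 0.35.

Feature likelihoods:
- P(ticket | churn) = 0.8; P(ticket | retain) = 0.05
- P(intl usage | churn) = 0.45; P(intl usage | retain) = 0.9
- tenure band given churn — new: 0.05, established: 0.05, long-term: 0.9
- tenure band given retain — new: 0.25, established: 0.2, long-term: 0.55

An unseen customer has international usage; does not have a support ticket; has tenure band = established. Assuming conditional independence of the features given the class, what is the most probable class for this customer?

churn: 0.65 × (1−0.8) × 0.45 × 0.05 = 0.002925
retain: 0.35 × (1−0.05) × 0.9 × 0.2 = 0.05985
Highest score → retain.

retain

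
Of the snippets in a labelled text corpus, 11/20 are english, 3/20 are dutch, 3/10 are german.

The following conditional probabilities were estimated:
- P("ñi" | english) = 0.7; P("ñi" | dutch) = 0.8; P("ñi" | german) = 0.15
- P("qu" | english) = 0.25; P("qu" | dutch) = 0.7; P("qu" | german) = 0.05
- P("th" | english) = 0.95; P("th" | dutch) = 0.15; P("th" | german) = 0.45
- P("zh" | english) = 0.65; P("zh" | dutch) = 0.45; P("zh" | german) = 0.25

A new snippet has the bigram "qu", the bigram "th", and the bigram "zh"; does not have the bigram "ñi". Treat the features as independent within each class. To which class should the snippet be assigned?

english

english: 0.55 × (1−0.7) × 0.25 × 0.95 × 0.65 = 0.025471875
dutch: 0.15 × (1−0.8) × 0.7 × 0.15 × 0.45 = 0.0014175
german: 0.3 × (1−0.15) × 0.05 × 0.45 × 0.25 = 0.001434375
Highest score → english.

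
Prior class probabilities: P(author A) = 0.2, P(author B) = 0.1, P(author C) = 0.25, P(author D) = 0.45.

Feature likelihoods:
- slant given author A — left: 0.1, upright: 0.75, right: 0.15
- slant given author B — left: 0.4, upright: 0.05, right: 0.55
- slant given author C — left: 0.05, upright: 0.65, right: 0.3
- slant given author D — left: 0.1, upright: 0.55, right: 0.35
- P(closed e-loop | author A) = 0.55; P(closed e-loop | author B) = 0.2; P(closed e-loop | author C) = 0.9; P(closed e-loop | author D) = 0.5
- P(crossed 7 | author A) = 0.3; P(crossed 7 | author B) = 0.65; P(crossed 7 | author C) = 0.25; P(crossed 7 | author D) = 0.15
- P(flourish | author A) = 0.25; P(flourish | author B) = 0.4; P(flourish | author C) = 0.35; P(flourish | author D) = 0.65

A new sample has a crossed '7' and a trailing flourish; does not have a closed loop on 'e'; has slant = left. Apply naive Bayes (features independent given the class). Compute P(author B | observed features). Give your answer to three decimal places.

author A: 0.2 × 0.1 × (1−0.55) × 0.3 × 0.25 = 0.000675
author B: 0.1 × 0.4 × (1−0.2) × 0.65 × 0.4 = 0.00832
author C: 0.25 × 0.05 × (1−0.9) × 0.25 × 0.35 = 0.000109375
author D: 0.45 × 0.1 × (1−0.5) × 0.15 × 0.65 = 0.00219375
P(author B | x) = 0.00832 / 0.011298125 ≈ 0.736

0.736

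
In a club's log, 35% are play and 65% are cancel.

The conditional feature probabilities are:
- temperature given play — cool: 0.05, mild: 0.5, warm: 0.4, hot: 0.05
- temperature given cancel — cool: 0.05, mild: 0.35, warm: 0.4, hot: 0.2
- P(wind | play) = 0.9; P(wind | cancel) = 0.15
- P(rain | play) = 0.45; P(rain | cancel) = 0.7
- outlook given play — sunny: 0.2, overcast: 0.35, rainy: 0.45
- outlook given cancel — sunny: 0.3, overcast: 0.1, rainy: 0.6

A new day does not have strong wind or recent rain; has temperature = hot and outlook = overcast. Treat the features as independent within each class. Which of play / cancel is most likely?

cancel

play: 0.35 × 0.05 × (1−0.9) × (1−0.45) × 0.35 = 0.000336875
cancel: 0.65 × 0.2 × (1−0.15) × (1−0.7) × 0.1 = 0.003315
Highest score → cancel.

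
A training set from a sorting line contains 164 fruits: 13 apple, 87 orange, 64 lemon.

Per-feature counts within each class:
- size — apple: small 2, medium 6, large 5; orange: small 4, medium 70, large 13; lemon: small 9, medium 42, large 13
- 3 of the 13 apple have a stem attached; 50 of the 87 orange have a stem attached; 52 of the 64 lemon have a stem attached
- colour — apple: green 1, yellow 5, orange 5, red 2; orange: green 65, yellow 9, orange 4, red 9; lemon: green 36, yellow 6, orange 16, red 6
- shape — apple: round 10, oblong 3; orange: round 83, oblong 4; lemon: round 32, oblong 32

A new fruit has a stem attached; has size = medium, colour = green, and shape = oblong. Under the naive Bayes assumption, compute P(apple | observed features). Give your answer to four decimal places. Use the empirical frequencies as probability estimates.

apple: (13/164) × (6/13) × (3/13) × (1/13) × (3/13) ≈ 0.000149872
orange: (87/164) × (70/87) × (50/87) × (65/87) × (4/87) ≈ 0.00842636
lemon: (64/164) × (42/64) × (52/64) × (36/64) × (32/64) ≈ 0.0585223
P(apple | x) = 0.000149872 / 0.067098532 ≈ 0.0022

0.0022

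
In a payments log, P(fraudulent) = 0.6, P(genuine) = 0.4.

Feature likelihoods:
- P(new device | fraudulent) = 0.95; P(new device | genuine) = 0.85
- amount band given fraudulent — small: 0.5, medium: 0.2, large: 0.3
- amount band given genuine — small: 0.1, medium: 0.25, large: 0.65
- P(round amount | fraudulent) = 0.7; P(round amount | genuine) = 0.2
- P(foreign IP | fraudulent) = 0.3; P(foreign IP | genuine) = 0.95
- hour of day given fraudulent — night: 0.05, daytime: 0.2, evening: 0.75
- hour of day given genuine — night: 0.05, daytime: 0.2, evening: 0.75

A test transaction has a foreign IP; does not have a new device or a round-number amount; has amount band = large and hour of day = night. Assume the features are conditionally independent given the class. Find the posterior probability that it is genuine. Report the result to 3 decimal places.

fraudulent: 0.6 × (1−0.95) × 0.3 × (1−0.7) × 0.3 × 0.05 = 0.0000405
genuine: 0.4 × (1−0.85) × 0.65 × (1−0.2) × 0.95 × 0.05 = 0.001482
P(genuine | x) = 0.001482 / 0.0015225 ≈ 0.973

0.973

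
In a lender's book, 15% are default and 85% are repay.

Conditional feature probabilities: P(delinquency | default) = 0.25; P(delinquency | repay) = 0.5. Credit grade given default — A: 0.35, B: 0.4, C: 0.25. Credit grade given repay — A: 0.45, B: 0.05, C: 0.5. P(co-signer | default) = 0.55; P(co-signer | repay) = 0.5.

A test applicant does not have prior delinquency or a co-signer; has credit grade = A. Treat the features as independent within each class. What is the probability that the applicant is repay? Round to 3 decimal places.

default: 0.15 × (1−0.25) × 0.35 × (1−0.55) = 0.01771875
repay: 0.85 × (1−0.5) × 0.45 × (1−0.5) = 0.095625
P(repay | x) = 0.095625 / 0.11334375 ≈ 0.844

0.844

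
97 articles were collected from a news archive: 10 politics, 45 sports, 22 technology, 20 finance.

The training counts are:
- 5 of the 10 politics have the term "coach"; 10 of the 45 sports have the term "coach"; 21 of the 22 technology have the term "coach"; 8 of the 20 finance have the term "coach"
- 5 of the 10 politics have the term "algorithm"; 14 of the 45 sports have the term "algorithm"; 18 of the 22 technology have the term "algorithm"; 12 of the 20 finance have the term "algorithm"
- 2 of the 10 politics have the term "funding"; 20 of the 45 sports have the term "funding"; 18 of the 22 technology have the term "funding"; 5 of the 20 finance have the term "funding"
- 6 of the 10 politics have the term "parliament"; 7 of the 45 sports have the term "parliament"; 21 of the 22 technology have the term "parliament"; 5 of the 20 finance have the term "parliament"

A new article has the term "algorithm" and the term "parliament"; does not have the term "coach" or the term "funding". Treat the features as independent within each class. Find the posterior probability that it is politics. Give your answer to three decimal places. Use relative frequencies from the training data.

politics: (10/97) × (5/10) × (5/10) × (8/10) × (6/10) ≈ 0.0123711
sports: (45/97) × (35/45) × (14/45) × (25/45) × (7/45) ≈ 0.00970119
technology: (22/97) × (1/22) × (18/22) × (4/22) × (21/22) ≈ 0.0014639
finance: (20/97) × (12/20) × (12/20) × (15/20) × (5/20) ≈ 0.0139175
P(politics | x) = 0.0123711 / 0.03745369 ≈ 0.330

0.330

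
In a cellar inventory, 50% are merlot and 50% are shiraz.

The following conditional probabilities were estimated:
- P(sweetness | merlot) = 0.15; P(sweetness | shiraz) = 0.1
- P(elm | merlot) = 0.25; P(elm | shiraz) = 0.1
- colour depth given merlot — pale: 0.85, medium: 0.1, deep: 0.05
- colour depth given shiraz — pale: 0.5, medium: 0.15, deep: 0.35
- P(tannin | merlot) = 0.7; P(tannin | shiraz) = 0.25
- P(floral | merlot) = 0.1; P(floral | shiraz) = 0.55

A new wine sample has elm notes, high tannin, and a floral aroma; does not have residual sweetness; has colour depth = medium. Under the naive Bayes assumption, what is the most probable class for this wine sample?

shiraz

merlot: 0.5 × (1−0.15) × 0.25 × 0.1 × 0.7 × 0.1 = 0.00074375
shiraz: 0.5 × (1−0.1) × 0.1 × 0.15 × 0.25 × 0.55 = 0.000928125
Highest score → shiraz.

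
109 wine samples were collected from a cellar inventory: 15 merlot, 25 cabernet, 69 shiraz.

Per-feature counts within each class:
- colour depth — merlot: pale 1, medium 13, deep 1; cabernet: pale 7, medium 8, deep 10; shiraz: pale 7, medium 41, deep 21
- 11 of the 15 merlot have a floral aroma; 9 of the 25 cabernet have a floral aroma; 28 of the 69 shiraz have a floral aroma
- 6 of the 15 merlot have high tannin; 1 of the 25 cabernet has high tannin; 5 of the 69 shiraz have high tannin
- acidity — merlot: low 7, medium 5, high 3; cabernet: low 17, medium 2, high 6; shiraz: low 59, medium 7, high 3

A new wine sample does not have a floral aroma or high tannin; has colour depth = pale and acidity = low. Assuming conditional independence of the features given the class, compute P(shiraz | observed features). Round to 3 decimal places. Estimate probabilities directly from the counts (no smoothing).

0.524

merlot: (15/109) × (1/15) × (4/15) × (9/15) × (7/15) ≈ 0.000685015
cabernet: (25/109) × (7/25) × (16/25) × (24/25) × (17/25) ≈ 0.0268307
shiraz: (69/109) × (7/69) × (41/69) × (64/69) × (59/69) ≈ 0.030265
P(shiraz | x) = 0.030265 / 0.057780715 ≈ 0.524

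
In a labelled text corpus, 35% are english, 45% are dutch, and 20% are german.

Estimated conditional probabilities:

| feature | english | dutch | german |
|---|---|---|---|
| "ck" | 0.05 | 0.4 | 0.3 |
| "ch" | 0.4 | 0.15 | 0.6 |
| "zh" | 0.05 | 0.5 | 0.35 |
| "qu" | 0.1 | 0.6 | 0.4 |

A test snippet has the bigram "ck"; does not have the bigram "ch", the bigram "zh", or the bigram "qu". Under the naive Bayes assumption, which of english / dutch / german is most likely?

english: 0.35 × 0.05 × (1−0.4) × (1−0.05) × (1−0.1) = 0.0089775
dutch: 0.45 × 0.4 × (1−0.15) × (1−0.5) × (1−0.6) = 0.0306
german: 0.2 × 0.3 × (1−0.6) × (1−0.35) × (1−0.4) = 0.00936
Highest score → dutch.

dutch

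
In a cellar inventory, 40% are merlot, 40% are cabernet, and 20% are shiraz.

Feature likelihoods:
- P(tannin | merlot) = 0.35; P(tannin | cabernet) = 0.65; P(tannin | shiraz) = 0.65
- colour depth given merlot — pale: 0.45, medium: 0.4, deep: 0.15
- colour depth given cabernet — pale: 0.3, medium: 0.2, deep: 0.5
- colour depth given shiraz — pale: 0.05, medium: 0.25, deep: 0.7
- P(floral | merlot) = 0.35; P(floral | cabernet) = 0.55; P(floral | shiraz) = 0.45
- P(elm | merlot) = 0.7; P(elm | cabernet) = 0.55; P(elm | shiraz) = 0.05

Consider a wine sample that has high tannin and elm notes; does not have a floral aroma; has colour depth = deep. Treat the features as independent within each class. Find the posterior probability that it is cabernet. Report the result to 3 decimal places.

0.727

merlot: 0.4 × 0.35 × 0.15 × (1−0.35) × 0.7 = 0.009555
cabernet: 0.4 × 0.65 × 0.5 × (1−0.55) × 0.55 = 0.032175
shiraz: 0.2 × 0.65 × 0.7 × (1−0.45) × 0.05 = 0.0025025
P(cabernet | x) = 0.032175 / 0.0442325 ≈ 0.727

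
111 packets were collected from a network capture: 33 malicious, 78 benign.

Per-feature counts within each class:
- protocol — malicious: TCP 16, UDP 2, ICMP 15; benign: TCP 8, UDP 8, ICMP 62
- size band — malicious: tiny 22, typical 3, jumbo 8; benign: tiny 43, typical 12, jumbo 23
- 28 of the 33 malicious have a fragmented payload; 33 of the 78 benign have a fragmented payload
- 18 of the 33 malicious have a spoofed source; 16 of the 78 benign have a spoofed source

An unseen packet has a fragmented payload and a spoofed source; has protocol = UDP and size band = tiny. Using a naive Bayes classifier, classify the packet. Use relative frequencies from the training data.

malicious: (33/111) × (2/33) × (22/33) × (28/33) × (18/33) ≈ 0.00555928
benign: (78/111) × (8/78) × (43/78) × (33/78) × (16/78) ≈ 0.00344815
Highest score → malicious.

malicious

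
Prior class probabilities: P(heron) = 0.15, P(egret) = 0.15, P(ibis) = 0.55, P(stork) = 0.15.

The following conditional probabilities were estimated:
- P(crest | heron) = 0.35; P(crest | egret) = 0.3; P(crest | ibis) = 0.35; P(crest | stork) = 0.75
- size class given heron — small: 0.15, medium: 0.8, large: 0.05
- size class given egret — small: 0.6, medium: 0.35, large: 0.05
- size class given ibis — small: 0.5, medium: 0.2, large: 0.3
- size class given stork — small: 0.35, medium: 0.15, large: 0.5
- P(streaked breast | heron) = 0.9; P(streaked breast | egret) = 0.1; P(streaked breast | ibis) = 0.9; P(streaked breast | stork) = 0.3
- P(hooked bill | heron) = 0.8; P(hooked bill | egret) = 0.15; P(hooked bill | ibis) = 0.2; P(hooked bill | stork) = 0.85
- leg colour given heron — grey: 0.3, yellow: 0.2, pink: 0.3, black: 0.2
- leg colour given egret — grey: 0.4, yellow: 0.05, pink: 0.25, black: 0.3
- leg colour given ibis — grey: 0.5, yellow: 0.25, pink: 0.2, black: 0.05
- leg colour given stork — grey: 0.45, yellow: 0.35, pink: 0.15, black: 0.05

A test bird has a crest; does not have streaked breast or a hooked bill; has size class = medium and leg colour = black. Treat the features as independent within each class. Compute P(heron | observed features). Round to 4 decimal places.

heron: 0.15 × 0.35 × 0.8 × (1−0.9) × (1−0.8) × 0.2 = 0.000168
egret: 0.15 × 0.3 × 0.35 × (1−0.1) × (1−0.15) × 0.3 = 0.003614625
ibis: 0.55 × 0.35 × 0.2 × (1−0.9) × (1−0.2) × 0.05 = 0.000154
stork: 0.15 × 0.75 × 0.15 × (1−0.3) × (1−0.85) × 0.05 = 0.00008859375
P(heron | x) = 0.000168 / 0.00402521875 ≈ 0.0417

0.0417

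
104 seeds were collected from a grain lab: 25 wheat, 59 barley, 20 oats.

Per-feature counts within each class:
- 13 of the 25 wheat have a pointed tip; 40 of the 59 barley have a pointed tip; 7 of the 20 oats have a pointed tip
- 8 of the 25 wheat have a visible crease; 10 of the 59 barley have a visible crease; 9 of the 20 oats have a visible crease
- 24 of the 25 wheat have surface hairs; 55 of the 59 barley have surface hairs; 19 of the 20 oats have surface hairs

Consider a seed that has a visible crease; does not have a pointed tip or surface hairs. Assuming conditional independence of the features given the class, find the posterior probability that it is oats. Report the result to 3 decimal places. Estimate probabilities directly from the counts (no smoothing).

wheat: (25/104) × (12/25) × (8/25) × (1/25) ≈ 0.00147692
barley: (59/104) × (19/59) × (10/59) × (4/59) ≈ 0.00209931
oats: (20/104) × (13/20) × (9/20) × (1/20) = 0.0028125
P(oats | x) = 0.0028125 / 0.00638873 ≈ 0.440

0.440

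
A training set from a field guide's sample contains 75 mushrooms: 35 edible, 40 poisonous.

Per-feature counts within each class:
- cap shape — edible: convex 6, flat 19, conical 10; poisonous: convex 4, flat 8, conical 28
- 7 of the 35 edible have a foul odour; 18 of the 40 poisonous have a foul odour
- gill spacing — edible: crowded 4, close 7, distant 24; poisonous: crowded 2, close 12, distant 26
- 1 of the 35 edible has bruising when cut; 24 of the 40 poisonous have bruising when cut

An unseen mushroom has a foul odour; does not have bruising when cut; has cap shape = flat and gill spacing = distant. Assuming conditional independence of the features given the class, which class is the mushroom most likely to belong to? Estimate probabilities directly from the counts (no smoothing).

edible

edible: (35/75) × (19/35) × (7/35) × (24/35) × (34/35) ≈ 0.0337502
poisonous: (40/75) × (8/40) × (18/40) × (26/40) × (16/40) = 0.01248
Highest score → edible.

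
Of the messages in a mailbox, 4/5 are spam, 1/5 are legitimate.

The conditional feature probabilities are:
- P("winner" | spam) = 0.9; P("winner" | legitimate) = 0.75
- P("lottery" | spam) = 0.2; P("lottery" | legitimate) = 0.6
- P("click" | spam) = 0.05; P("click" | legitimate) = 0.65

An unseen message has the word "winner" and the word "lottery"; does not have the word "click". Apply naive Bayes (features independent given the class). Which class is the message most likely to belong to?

spam: 0.8 × 0.9 × 0.2 × (1−0.05) = 0.1368
legitimate: 0.2 × 0.75 × 0.6 × (1−0.65) = 0.0315
Highest score → spam.

spam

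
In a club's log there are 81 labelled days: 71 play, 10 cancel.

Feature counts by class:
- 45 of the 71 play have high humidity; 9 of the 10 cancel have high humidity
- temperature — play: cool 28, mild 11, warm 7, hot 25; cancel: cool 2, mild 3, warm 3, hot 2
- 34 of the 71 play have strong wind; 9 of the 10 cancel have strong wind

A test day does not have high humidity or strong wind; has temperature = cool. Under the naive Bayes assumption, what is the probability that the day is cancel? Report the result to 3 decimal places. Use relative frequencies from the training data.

0.004

play: (71/81) × (26/71) × (28/71) × (37/71) ≈ 0.0659677
cancel: (10/81) × (1/10) × (2/10) × (1/10) ≈ 0.000246914
P(cancel | x) = 0.000246914 / 0.066214614 ≈ 0.004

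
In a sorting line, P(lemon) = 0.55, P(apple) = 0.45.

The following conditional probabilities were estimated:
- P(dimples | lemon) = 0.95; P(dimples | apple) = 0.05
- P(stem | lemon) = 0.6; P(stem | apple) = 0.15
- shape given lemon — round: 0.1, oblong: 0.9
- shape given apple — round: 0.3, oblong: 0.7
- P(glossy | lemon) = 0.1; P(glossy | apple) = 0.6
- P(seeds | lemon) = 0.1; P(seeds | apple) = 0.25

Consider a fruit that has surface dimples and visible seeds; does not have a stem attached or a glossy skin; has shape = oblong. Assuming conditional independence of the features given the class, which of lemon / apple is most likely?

lemon

lemon: 0.55 × 0.95 × (1−0.6) × 0.9 × (1−0.1) × 0.1 = 0.016929
apple: 0.45 × 0.05 × (1−0.15) × 0.7 × (1−0.6) × 0.25 = 0.00133875
Highest score → lemon.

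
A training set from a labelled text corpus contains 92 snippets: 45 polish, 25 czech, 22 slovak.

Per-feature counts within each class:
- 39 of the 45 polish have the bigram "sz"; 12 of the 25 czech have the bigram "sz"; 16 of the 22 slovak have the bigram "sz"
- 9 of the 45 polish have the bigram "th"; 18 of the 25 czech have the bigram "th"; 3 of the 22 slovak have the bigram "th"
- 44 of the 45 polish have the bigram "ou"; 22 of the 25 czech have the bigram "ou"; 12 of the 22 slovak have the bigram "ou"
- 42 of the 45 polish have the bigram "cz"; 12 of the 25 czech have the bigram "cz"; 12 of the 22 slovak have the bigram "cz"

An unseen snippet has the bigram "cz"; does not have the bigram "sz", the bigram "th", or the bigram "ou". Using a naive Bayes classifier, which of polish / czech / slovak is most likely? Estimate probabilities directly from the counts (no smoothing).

slovak

polish: (45/92) × (6/45) × (36/45) × (1/45) × (42/45) ≈ 0.00108213
czech: (25/92) × (13/25) × (7/25) × (3/25) × (12/25) ≈ 0.00227896
slovak: (22/92) × (6/22) × (19/22) × (10/22) × (12/22) ≈ 0.0139647
Highest score → slovak.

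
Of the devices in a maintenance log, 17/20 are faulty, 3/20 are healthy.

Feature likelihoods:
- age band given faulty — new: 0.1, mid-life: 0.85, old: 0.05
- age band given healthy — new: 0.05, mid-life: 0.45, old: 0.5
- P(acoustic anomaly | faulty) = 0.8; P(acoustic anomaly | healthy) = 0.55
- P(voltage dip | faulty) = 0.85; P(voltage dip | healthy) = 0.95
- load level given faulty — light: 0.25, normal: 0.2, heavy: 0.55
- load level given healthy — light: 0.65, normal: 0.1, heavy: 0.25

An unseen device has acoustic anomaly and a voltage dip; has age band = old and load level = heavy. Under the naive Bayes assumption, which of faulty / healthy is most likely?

faulty: 0.85 × 0.05 × 0.8 × 0.85 × 0.55 = 0.015895
healthy: 0.15 × 0.5 × 0.55 × 0.95 × 0.25 = 0.009796875
Highest score → faulty.

faulty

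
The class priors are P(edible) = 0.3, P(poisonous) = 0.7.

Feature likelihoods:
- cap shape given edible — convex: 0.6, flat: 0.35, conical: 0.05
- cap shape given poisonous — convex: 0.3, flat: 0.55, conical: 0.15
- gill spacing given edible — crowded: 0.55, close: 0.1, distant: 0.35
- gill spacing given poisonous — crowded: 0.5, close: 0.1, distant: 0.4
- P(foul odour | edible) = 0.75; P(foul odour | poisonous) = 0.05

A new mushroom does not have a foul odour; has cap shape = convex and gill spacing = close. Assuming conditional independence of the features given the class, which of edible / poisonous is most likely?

poisonous

edible: 0.3 × 0.6 × 0.1 × (1−0.75) = 0.0045
poisonous: 0.7 × 0.3 × 0.1 × (1−0.05) = 0.01995
Highest score → poisonous.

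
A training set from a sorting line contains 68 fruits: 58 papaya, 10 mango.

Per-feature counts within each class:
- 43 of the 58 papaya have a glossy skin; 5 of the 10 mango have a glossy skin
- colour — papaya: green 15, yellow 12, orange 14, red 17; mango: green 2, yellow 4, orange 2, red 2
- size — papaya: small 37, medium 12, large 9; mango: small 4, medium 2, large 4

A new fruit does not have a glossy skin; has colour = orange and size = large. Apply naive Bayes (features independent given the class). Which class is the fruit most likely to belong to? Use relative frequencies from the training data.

papaya

papaya: (58/68) × (15/58) × (14/58) × (9/58) ≈ 0.00826222
mango: (10/68) × (5/10) × (2/10) × (4/10) ≈ 0.00588235
Highest score → papaya.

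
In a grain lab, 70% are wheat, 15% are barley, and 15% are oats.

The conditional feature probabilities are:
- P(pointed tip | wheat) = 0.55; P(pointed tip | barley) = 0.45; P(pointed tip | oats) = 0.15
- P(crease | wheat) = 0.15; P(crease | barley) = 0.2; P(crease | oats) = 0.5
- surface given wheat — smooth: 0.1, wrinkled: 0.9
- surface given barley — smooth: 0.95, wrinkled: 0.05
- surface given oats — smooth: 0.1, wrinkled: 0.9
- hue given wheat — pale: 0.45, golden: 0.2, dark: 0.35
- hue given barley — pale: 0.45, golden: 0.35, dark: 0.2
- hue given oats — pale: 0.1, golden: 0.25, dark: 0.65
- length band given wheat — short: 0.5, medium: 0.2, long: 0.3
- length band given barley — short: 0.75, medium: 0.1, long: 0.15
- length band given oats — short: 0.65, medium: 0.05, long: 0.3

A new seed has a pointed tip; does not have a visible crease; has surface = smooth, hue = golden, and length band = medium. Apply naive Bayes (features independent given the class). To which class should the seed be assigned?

barley

wheat: 0.7 × 0.55 × (1−0.15) × 0.1 × 0.2 × 0.2 = 0.001309
barley: 0.15 × 0.45 × (1−0.2) × 0.95 × 0.35 × 0.1 = 0.0017955
oats: 0.15 × 0.15 × (1−0.5) × 0.1 × 0.25 × 0.05 = 0.0000140625
Highest score → barley.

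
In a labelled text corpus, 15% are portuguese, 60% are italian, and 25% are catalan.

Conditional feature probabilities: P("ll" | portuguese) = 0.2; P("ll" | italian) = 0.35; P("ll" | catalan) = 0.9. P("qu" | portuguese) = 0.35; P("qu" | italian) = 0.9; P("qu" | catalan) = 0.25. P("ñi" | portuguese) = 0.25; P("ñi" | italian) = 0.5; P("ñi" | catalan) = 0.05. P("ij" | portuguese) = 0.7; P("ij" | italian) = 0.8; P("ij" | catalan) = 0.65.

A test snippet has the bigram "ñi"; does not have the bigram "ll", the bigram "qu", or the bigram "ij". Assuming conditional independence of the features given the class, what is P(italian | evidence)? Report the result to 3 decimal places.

0.387

portuguese: 0.15 × (1−0.2) × (1−0.35) × 0.25 × (1−0.7) = 0.00585
italian: 0.6 × (1−0.35) × (1−0.9) × 0.5 × (1−0.8) = 0.0039
catalan: 0.25 × (1−0.9) × (1−0.25) × 0.05 × (1−0.65) = 0.000328125
P(italian | x) = 0.0039 / 0.010078125 ≈ 0.387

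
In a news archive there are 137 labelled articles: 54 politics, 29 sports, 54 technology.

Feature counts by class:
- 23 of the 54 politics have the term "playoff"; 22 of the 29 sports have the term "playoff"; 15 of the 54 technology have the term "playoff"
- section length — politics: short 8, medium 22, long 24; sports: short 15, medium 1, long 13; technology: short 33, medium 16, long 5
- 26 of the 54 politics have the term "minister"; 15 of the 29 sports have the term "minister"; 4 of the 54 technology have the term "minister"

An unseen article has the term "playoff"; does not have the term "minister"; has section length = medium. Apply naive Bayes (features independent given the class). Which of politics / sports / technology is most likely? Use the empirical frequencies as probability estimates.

politics: (54/137) × (23/54) × (22/54) × (28/54) ≈ 0.035465
sports: (29/137) × (22/29) × (1/29) × (14/29) ≈ 0.00267322
technology: (54/137) × (15/54) × (16/54) × (50/54) ≈ 0.0300381
Highest score → politics.

politics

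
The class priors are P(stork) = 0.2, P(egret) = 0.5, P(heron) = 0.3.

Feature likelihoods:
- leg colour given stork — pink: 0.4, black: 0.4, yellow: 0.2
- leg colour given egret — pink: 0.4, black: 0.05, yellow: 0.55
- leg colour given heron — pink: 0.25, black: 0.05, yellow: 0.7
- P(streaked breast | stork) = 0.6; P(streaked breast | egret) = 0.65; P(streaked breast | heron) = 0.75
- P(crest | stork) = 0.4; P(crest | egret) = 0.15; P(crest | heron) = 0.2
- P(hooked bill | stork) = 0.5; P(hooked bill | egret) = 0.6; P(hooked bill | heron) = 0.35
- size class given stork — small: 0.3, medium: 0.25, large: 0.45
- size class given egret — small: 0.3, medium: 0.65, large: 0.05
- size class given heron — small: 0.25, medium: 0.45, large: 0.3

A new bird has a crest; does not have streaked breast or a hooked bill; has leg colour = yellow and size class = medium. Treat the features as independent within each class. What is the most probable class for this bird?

egret

stork: 0.2 × 0.2 × (1−0.6) × 0.4 × (1−0.5) × 0.25 = 0.0008
egret: 0.5 × 0.55 × (1−0.65) × 0.15 × (1−0.6) × 0.65 = 0.00375375
heron: 0.3 × 0.7 × (1−0.75) × 0.2 × (1−0.35) × 0.45 = 0.00307125
Highest score → egret.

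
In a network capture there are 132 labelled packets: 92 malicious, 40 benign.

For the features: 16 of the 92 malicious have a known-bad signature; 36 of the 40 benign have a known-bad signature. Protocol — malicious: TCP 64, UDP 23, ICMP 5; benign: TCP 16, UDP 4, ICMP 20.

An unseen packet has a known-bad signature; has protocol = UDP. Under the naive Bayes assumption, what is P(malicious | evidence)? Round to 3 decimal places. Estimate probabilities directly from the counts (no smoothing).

0.526

malicious: (92/132) × (16/92) × (23/92) ≈ 0.030303
benign: (40/132) × (36/40) × (4/40) ≈ 0.0272727
P(malicious | x) = 0.030303 / 0.0575757 ≈ 0.526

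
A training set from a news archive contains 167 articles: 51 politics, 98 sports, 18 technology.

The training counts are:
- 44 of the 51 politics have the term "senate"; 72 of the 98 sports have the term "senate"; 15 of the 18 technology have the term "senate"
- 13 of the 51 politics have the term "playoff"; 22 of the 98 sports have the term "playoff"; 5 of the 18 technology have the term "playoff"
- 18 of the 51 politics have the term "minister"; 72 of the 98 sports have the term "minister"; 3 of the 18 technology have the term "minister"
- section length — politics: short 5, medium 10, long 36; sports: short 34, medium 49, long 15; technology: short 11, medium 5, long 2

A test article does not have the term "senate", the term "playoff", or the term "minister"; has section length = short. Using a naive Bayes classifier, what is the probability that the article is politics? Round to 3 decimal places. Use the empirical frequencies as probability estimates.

politics: (51/167) × (7/51) × (38/51) × (33/51) × (5/51) ≈ 0.00198125
sports: (98/167) × (26/98) × (76/98) × (26/98) × (34/98) ≈ 0.0111133
technology: (18/167) × (3/18) × (13/18) × (15/18) × (11/18) ≈ 0.00660716
P(politics | x) = 0.00198125 / 0.01970171 ≈ 0.101

0.101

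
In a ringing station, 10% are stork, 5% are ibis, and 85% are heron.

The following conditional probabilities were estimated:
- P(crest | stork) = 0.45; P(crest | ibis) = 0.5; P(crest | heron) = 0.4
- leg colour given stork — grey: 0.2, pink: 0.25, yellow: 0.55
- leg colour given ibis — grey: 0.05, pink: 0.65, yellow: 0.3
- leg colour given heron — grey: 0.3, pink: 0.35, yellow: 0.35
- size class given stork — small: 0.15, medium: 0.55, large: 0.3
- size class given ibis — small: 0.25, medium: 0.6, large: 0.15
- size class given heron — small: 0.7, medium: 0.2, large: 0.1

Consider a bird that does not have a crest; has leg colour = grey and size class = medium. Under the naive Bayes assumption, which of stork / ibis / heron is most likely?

stork: 0.1 × (1−0.45) × 0.2 × 0.55 = 0.00605
ibis: 0.05 × (1−0.5) × 0.05 × 0.6 = 0.00075
heron: 0.85 × (1−0.4) × 0.3 × 0.2 = 0.0306
Highest score → heron.

heron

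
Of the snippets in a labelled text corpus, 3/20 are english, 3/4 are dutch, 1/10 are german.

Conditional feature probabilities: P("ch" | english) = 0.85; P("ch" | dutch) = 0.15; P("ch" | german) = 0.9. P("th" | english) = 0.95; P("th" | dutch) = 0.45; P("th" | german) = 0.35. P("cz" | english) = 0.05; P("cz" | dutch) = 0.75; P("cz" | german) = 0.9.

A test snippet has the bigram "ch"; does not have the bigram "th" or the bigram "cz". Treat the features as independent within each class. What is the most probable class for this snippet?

english: 0.15 × 0.85 × (1−0.95) × (1−0.05) = 0.00605625
dutch: 0.75 × 0.15 × (1−0.45) × (1−0.75) = 0.01546875
german: 0.1 × 0.9 × (1−0.35) × (1−0.9) = 0.00585
Highest score → dutch.

dutch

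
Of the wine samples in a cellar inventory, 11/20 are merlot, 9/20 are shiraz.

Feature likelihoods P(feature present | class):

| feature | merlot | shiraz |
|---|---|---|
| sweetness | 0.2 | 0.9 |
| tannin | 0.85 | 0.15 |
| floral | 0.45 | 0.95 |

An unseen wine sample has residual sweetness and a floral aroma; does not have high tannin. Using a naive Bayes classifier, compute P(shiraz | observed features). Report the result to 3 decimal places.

merlot: 0.55 × 0.2 × (1−0.85) × 0.45 = 0.007425
shiraz: 0.45 × 0.9 × (1−0.15) × 0.95 = 0.3270375
P(shiraz | x) = 0.3270375 / 0.3344625 ≈ 0.978

0.978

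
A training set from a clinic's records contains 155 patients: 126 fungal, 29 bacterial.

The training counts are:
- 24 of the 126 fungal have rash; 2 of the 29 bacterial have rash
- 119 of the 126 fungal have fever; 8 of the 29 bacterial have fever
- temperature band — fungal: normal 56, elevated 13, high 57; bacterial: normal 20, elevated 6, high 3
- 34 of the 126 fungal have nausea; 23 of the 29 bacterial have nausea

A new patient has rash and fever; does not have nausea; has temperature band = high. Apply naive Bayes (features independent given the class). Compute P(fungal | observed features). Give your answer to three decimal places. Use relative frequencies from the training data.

fungal: (126/155) × (24/126) × (119/126) × (57/126) × (92/126) ≈ 0.0483034
bacterial: (29/155) × (2/29) × (8/29) × (3/29) × (6/29) ≈ 0.0000761845
P(fungal | x) = 0.0483034 / 0.0483795845 ≈ 0.998

0.998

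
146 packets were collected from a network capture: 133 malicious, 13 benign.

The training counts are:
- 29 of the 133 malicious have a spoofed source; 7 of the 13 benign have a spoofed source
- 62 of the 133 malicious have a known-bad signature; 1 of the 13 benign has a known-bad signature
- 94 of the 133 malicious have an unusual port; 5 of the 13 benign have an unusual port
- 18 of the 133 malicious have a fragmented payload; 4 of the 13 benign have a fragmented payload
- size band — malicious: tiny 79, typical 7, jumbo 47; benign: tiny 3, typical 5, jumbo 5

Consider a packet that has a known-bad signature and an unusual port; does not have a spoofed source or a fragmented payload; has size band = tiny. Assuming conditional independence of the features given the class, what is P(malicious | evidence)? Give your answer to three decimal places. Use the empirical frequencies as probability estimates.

0.998

malicious: (133/146) × (104/133) × (62/133) × (94/133) × (115/133) × (79/133) ≈ 0.120536
benign: (13/146) × (6/13) × (1/13) × (5/13) × (9/13) × (3/13) ≈ 0.000194249
P(malicious | x) = 0.120536 / 0.120730249 ≈ 0.998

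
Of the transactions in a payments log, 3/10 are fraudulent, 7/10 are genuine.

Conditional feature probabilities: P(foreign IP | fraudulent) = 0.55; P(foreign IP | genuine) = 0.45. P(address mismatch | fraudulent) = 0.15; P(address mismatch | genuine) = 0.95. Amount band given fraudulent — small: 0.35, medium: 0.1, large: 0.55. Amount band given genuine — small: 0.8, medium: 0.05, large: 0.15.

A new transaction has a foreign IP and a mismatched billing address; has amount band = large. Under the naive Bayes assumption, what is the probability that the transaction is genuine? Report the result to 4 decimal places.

0.7673

fraudulent: 0.3 × 0.55 × 0.15 × 0.55 = 0.0136125
genuine: 0.7 × 0.45 × 0.95 × 0.15 = 0.0448875
P(genuine | x) = 0.0448875 / 0.0585 ≈ 0.7673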